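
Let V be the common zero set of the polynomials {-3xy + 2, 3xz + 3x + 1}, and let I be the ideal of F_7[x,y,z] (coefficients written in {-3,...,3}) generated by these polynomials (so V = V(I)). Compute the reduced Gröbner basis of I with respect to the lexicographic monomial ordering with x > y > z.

f_1 = -3xy + 2, LT = xy.
f_2 = 3xz + 3x + 1, LT = xz.

S(f_1,f_2): lcm = xyz. S = -xy + 2y - 3z.
  leading term xy: subtract (-2)·f_1 from -xy + 2y - 3z → 2y - 3z - 3
  leading term y: no divisor's leading term divides it; move 2y to the remainder.
  leading term z: no divisor's leading term divides it; move -3z to the remainder.
  leading term 1: no divisor's leading term divides it; move -3 to the remainder.
  remainder 2y - 3z - 3 ≠ 0; add g_3 = 2y - 3z - 3 to the basis.

S(f_1,g_3): lcm = xy. S = -2xz - 2x - 3.
  leading term xz: subtract (-3)·f_2 from -2xz - 2x - 3 → 0
  remainder 0.

S(f_2,g_3): leading monomials are coprime, so the S-polynomial reduces to 0 (Buchberger's first criterion).
Every S-polynomial of the final basis reduces to 0, so we have a Gröbner basis.
Inter-reduce: drop elements whose leading term is divisible by another's, tail-reduce, and make monic.

G = {xz + x - 2, y + 2z + 2}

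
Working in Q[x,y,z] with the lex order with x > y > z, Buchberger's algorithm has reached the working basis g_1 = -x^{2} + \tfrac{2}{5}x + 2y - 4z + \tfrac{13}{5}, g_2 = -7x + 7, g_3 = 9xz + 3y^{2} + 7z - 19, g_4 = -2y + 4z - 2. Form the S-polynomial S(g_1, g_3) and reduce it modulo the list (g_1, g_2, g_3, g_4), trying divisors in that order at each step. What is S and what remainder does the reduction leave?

S(g_1, g_3) = -\tfrac{1}{3}xy^{2} - \tfrac{53}{45}xz + \tfrac{19}{9}x - 2yz + 4z^{2} - \tfrac{13}{5}z; remainder on division = -\tfrac{4}{3}z^{2} - \tfrac{4}{9}z + \tfrac{16}{9}.

lcm(LM(g_1), LM(g_3)) = x^{2}z.
S = (lcm/LT(g_1))·g_1 − (lcm/LT(g_3))·g_3 = -\tfrac{1}{3}xy^{2} - \tfrac{53}{45}xz + \tfrac{19}{9}x - 2yz + 4z^{2} - \tfrac{13}{5}z.
Reduce S modulo (g_1, g_2, g_3, g_4) in that order:
  leading term xy^{2}: subtract (\tfrac{1}{21}y^{2})·g_2 from -\tfrac{1}{3}xy^{2} - \tfrac{53}{45}xz + \tfrac{19}{9}x - 2yz + 4z^{2} - \tfrac{13}{5}z → -\tfrac{53}{45}xz + \tfrac{19}{9}x - \tfrac{1}{3}y^{2} - 2yz + 4z^{2} - \tfrac{13}{5}z
  leading term xz: subtract (\tfrac{53}{315}z)·g_2 from -\tfrac{53}{45}xz + \tfrac{19}{9}x - \tfrac{1}{3}y^{2} - 2yz + 4z^{2} - \tfrac{13}{5}z → \tfrac{19}{9}x - \tfrac{1}{3}y^{2} - 2yz + 4z^{2} - \tfrac{34}{9}z
  leading term x: subtract (-\tfrac{19}{63})·g_2 from \tfrac{19}{9}x - \tfrac{1}{3}y^{2} - 2yz + 4z^{2} - \tfrac{34}{9}z → -\tfrac{1}{3}y^{2} - 2yz + 4z^{2} - \tfrac{34}{9}z + \tfrac{19}{9}
  leading term y^{2}: subtract (\tfrac{1}{6}y)·g_4 from -\tfrac{1}{3}y^{2} - 2yz + 4z^{2} - \tfrac{34}{9}z + \tfrac{19}{9} → -\tfrac{8}{3}yz + \tfrac{1}{3}y + 4z^{2} - \tfrac{34}{9}z + \tfrac{19}{9}
  leading term yz: subtract (\tfrac{4}{3}z)·g_4 from -\tfrac{8}{3}yz + \tfrac{1}{3}y + 4z^{2} - \tfrac{34}{9}z + \tfrac{19}{9} → \tfrac{1}{3}y - \tfrac{4}{3}z^{2} - \tfrac{10}{9}z + \tfrac{19}{9}
  leading term y: subtract (-\tfrac{1}{6})·g_4 from \tfrac{1}{3}y - \tfrac{4}{3}z^{2} - \tfrac{10}{9}z + \tfrac{19}{9} → -\tfrac{4}{3}z^{2} - \tfrac{4}{9}z + \tfrac{16}{9}
  leading term z^{2}: no divisor's leading term divides it; move -\tfrac{4}{3}z^{2} to the remainder.
  leading term z: no divisor's leading term divides it; move -\tfrac{4}{9}z to the remainder.
  leading term 1: no divisor's leading term divides it; move \tfrac{16}{9} to the remainder.
The remainder -\tfrac{4}{3}z^{2} - \tfrac{4}{9}z + \tfrac{16}{9} is nonzero, so it would be added as the next basis element.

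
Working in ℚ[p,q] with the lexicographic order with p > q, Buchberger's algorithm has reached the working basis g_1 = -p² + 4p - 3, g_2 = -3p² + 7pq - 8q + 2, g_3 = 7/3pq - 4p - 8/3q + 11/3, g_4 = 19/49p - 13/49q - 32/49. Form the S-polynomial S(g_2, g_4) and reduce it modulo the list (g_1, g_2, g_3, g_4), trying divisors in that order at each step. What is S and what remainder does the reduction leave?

lcm(LM(g_2), LM(g_4)) = p².
S = (lcm/LT(g_2))·g_2 − (lcm/LT(g_4))·g_4 = -94/57pq + 32/19p + 8/3q - ⅔.
Reduce S modulo (g_1, g_2, g_3, g_4) in that order:
  leading term pq: subtract (-94/133)·g_3 from -94/57pq + 32/19p + 8/3q - ⅔ → -8/7p + 104/133q + 256/133
  leading term p: subtract (-56/19)·g_4 from -8/7p + 104/133q + 256/133 → 0
The remainder is 0, so this S-polynomial contributes no new basis element.
This is the inner loop of Buchberger's algorithm — each nonzero remainder becomes a new basis element.

S(g_2, g_4) = -94/57pq + 32/19p + 8/3q - ⅔; remainder on division = 0.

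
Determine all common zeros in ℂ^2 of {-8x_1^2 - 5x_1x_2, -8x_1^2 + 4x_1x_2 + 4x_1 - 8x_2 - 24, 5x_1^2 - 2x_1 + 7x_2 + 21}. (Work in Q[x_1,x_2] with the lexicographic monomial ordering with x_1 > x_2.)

Compute a lex Gröbner basis by Buchberger's algorithm.
f_1 = -8x_1^2 - 5x_1x_2, LT = x_1^2.
f_2 = -8x_1^2 + 4x_1x_2 + 4x_1 - 8x_2 - 24, LT = x_1^2.
f_3 = 5x_1^2 - 2x_1 + 7x_2 + 21, LT = x_1^2.

S(f_1,f_2): lcm = x_1^2. S = 9/8x_1x_2 + 1/2x_1 - x_2 - 3.
  reduce S modulo (f_1, f_2, f_3):
  remainder 9/8x_1x_2 + 1/2x_1 - x_2 - 3 ≠ 0; add h_4 = 9/8x_1x_2 + 1/2x_1 - x_2 - 3 to the basis.

S(f_1,f_3): lcm = x_1^2. S = 5/8x_1x_2 + 2/5x_1 - 7/5x_2 - 21/5.
  reduce S modulo (f_1, f_2, f_3, h_4):
  remainder 11/90x_1 - 38/45x_2 - 38/15 ≠ 0; add h_5 = 11/90x_1 - 38/45x_2 - 38/15 to the basis.

S(f_1,h_4): lcm = x_1^2x_2. S = -4/9x_1^2 + 5/8x_1x_2^2 + 8/9x_1x_2 + 8/3x_1.
  reduce S modulo (f_1, f_2, f_3, h_4, h_5):
  remainder 5/9x_2^2 + 599/33x_2 + 544/11 ≠ 0; add h_6 = 5/9x_2^2 + 599/33x_2 + 544/11 to the basis.

S(f_3,h_4): lcm = x_1^2x_2. S = -4/9x_1^2 + 22/45x_1x_2 + 8/3x_1 + 7/5x_2^2 + 21/5x_2.
  reduce S modulo (f_1, f_2, f_3, h_4, h_5, h_6):
  remainder -20452/825x_2 - 20452/275 ≠ 0; add h_7 = -20452/825x_2 - 20452/275 to the basis.

The other S-polynomials (S(f_2,f_3), S(f_2,h_4), S(f_1,h_5), S(f_2,h_5), S(f_3,h_5), S(h_4,h_5), S(f_1,h_6), S(f_2,h_6), S(f_3,h_6), S(h_4,h_6), S(h_5,h_6), S(f_1,h_7), S(f_2,h_7), S(f_3,h_7), S(h_4,h_7), S(h_5,h_7), S(h_6,h_7)) all reduce to 0 modulo the current basis, so we have a Gröbner basis.
Inter-reduce: drop elements whose leading term is divisible by another's, tail-reduce, and make monic.
Reduced Gröbner basis: {x_1, x_2 + 3}.

A lex Gröbner basis eliminates variables successively. Here x_2 + 3 depends only on x_2, with roots {-3}; lifting each root through the earlier basis elements recovers the full solutions.
  x_2 = -3: the earlier basis element becomes x_1 = 0, giving x_1 = 0 — point (0, -3).

{(0, -3)}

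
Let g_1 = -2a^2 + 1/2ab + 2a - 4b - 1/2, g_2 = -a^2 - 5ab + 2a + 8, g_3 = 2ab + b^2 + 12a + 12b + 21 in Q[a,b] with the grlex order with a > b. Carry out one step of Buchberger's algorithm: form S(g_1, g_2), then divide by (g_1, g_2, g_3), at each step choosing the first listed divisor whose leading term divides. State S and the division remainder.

lcm(LM(g_1), LM(g_2)) = a^2.
S = (lcm/LT(g_1))·g_1 − (lcm/LT(g_2))·g_2 = -21/4ab + a + 2b + 33/4.
Reduce S modulo (g_1, g_2, g_3) in that order:
  leading term ab: subtract (-21/8)·g_3 from -21/4ab + a + 2b + 33/4 → 21/8b^2 + 65/2a + 67/2b + 507/8
  leading term b^2: no divisor's leading term divides it; move 21/8b^2 to the remainder.
  leading term a: no divisor's leading term divides it; move 65/2a to the remainder.
  leading term b: no divisor's leading term divides it; move 67/2b to the remainder.
  leading term 1: no divisor's leading term divides it; move 507/8 to the remainder.
The remainder 21/8b^2 + 65/2a + 67/2b + 507/8 is nonzero, so it would be added as the next basis element.

S(g_1, g_2) = -21/4ab + a + 2b + 33/4; remainder on division = 21/8b^2 + 65/2a + 67/2b + 507/8.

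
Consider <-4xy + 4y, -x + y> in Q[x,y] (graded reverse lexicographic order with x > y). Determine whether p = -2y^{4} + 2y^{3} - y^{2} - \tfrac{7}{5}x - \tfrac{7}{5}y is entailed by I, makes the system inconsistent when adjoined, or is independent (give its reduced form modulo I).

-2y^{4} + 2y^{3} - y^{2} - \tfrac{7}{5}x - \tfrac{7}{5}y is independent of I; its normal form modulo I is -\tfrac{19}{5}y.

First compute the reduced Gröbner basis of I by Buchberger's algorithm.
f_1 = -4xy + 4y, LT = xy.
f_2 = -x + y, LT = x.

S(f_1,f_2): lcm = xy. S = y^{2} - y.
  leading term y^{2}: no divisor's leading term divides it; move y^{2} to the remainder.
  leading term y: no divisor's leading term divides it; move -y to the remainder.
  remainder y^{2} - y ≠ 0; add h_3 = y^{2} - y to the basis.

The other S-polynomials (S(f_1,h_3), S(f_2,h_3)) all reduce to 0 modulo the current basis, so we have a Gröbner basis.
Inter-reduce: drop elements whose leading term is divisible by another's, tail-reduce, and make monic.
Reduced Gröbner basis: {y^{2} - y, x - y}.
Label its elements g_1 = y^{2} - y, g_2 = x - y.

Reduce p = -2y^{4} + 2y^{3} - y^{2} - \tfrac{7}{5}x - \tfrac{7}{5}y modulo G:
  leading term y^{4}: subtract (-2y^{2})·g_1 from -2y^{4} + 2y^{3} - y^{2} - \tfrac{7}{5}x - \tfrac{7}{5}y → -y^{2} - \tfrac{7}{5}x - \tfrac{7}{5}y
  leading term y^{2}: subtract (-1)·g_1 from -y^{2} - \tfrac{7}{5}x - \tfrac{7}{5}y → -\tfrac{7}{5}x - \tfrac{12}{5}y
  leading term x: subtract (-\tfrac{7}{5})·g_2 from -\tfrac{7}{5}x - \tfrac{12}{5}y → -\tfrac{19}{5}y
  leading term y: no divisor's leading term divides it; move -\tfrac{19}{5}y to the remainder.
  normal form = -\tfrac{19}{5}y.
The normal form is nonzero, so p ∉ I. Since p minus its normal form lies in I, I + (p) = I + (r) where r = -\tfrac{19}{5}y; decide whether this ideal is the whole ring.
Run Buchberger on G together with r (pairs among the g_i already reduce to 0 since G is a Gröbner basis):
g_1 = y^{2} - y, LT = y^{2}.
g_2 = x - y, LT = x.
r = -\tfrac{19}{5}y, LT = y.

The S-polynomials (S(g_1,g_2), S(g_1,r), S(g_2,r)) all reduce to 0 modulo the current basis, so we have a Gröbner basis.
Inter-reduce: drop elements whose leading term is divisible by another's, tail-reduce, and make monic.
Reduced Gröbner basis: {x, y}.
The reduced Gröbner basis of I + (p) is {x, y} ≠ {1}, a proper ideal, so the enlarged system stays consistent: p is independent of I, with normal form -\tfrac{19}{5}y.

Ideal membership is decidable via reduction modulo a Gröbner basis.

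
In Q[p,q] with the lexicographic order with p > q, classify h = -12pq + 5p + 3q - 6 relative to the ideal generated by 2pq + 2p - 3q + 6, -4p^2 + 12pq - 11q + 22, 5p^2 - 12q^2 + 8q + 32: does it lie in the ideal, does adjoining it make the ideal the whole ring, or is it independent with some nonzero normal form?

-12pq + 5p + 3q - 6 lies in I (it reduces to 0).

First compute the reduced Gröbner basis of I by Buchberger's algorithm.
f_1 = 2pq + 2p - 3q + 6, LT = pq.
f_2 = -4p^2 + 12pq - 11q + 22, LT = p^2.
f_3 = 5p^2 - 12q^2 + 8q + 32, LT = p^2.

S(f_1,f_2): lcm = p^2q. S = p^2 + 3pq^2 - 3/2pq + 3p - 11/4q^2 + 11/2q.
  leading term p^2: subtract (-1/4)·f_2 from p^2 + 3pq^2 - 3/2pq + 3p - 11/4q^2 + 11/2q → 3pq^2 + 3/2pq + 3p - 11/4q^2 + 11/4q + 11/2
  leading term pq^2: subtract (3/2q)·f_1 from 3pq^2 + 3/2pq + 3p - 11/4q^2 + 11/4q + 11/2 → -3/2pq + 3p + 7/4q^2 - 25/4q + 11/2
  leading term pq: subtract (-3/4)·f_1 from -3/2pq + 3p + 7/4q^2 - 25/4q + 11/2 → 9/2p + 7/4q^2 - 17/2q + 10
  leading term p: no divisor's leading term divides it; move 9/2p to the remainder.
  leading term q^2: no divisor's leading term divides it; move 7/4q^2 to the remainder.
  leading term q: no divisor's leading term divides it; move -17/2q to the remainder.
  leading term 1: no divisor's leading term divides it; move 10 to the remainder.
  remainder 9/2p + 7/4q^2 - 17/2q + 10 ≠ 0; add k_4 = 9/2p + 7/4q^2 - 17/2q + 10 to the basis.

S(f_1,f_3): lcm = p^2q. S = p^2 - 3/2pq + 3p + 12/5q^3 - 8/5q^2 - 32/5q.
  leading term p^2: subtract (-1/4)·f_2 from p^2 - 3/2pq + 3p + 12/5q^3 - 8/5q^2 - 32/5q → 3/2pq + 3p + 12/5q^3 - 8/5q^2 - 183/20q + 11/2
  leading term pq: subtract (3/4)·f_1 from 3/2pq + 3p + 12/5q^3 - 8/5q^2 - 183/20q + 11/2 → 3/2p + 12/5q^3 - 8/5q^2 - 69/10q + 1
  leading term p: subtract (1/3)·k_4 from 3/2p + 12/5q^3 - 8/5q^2 - 69/10q + 1 → 12/5q^3 - 131/60q^2 - 61/15q - 7/3
  leading term q^3: no divisor's leading term divides it; move 12/5q^3 to the remainder.
  leading term q^2: no divisor's leading term divides it; move -131/60q^2 to the remainder.
  leading term q: no divisor's leading term divides it; move -61/15q to the remainder.
  leading term 1: no divisor's leading term divides it; move -7/3 to the remainder.
  remainder 12/5q^3 - 131/60q^2 - 61/15q - 7/3 ≠ 0; add k_5 = 12/5q^3 - 131/60q^2 - 61/15q - 7/3 to the basis.

S(f_2,f_3): lcm = p^2. S = -3pq + 12/5q^2 + 23/20q - 119/10.
  leading term pq: subtract (-3/2)·f_1 from -3pq + 12/5q^2 + 23/20q - 119/10 → 3p + 12/5q^2 - 67/20q - 29/10
  leading term p: subtract (2/3)·k_4 from 3p + 12/5q^2 - 67/20q - 29/10 → 37/30q^2 + 139/60q - 287/30
  leading term q^2: no divisor's leading term divides it; move 37/30q^2 to the remainder.
  leading term q: no divisor's leading term divides it; move 139/60q to the remainder.
  leading term 1: no divisor's leading term divides it; move -287/30 to the remainder.
  remainder 37/30q^2 + 139/60q - 287/30 ≠ 0; add k_6 = 37/30q^2 + 139/60q - 287/30 to the basis.

S(f_1,k_4): lcm = pq. S = p - 7/18q^3 + 17/9q^2 - 67/18q + 3.
  leading term p: subtract (2/9)·k_4 from p - 7/18q^3 + 17/9q^2 - 67/18q + 3 → -7/18q^3 + 3/2q^2 - 11/6q + 7/9
  leading term q^3: subtract (-35/216)·k_5 from -7/18q^3 + 3/2q^2 - 11/6q + 7/9 → 2971/2592q^2 - 1615/648q + 259/648
  leading term q^2: subtract (14855/15984)·k_6 from 2971/2592q^2 - 1615/648q + 259/648 → -99001/21312q + 99001/10656
  leading term q: no divisor's leading term divides it; move -99001/21312q to the remainder.
  leading term 1: no divisor's leading term divides it; move 99001/10656 to the remainder.
  remainder -99001/21312q + 99001/10656 ≠ 0; add k_7 = -99001/21312q + 99001/10656 to the basis.

The other S-polynomials (S(f_2,k_4), S(f_3,k_4), S(f_1,k_5), S(f_2,k_5), S(f_3,k_5), S(k_4,k_5), S(f_1,k_6), S(f_2,k_6), S(f_3,k_6), S(k_4,k_6), S(k_5,k_6), S(f_1,k_7), S(f_2,k_7), S(f_3,k_7), S(k_4,k_7), S(k_5,k_7), S(k_6,k_7)) all reduce to 0 modulo the current basis, so we have a Gröbner basis.
Inter-reduce: drop elements whose leading term is divisible by another's, tail-reduce, and make monic.
Reduced Gröbner basis: {p, q - 2}.
Label its elements g_1 = p, g_2 = q - 2.

Reduce h = -12pq + 5p + 3q - 6 modulo G:
  leading term pq: subtract (-12q)·g_1 from -12pq + 5p + 3q - 6 → 5p + 3q - 6
  leading term p: subtract (5)·g_1 from 5p + 3q - 6 → 3q - 6
  leading term q: subtract (3)·g_2 from 3q - 6 → 0
  normal form = 0.
Since the normal form is 0, h ∈ I.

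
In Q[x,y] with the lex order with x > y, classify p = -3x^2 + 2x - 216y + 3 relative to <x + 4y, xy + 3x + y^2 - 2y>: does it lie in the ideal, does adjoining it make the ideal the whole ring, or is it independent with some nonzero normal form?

Adjoining -3x^2 + 2x - 216y + 3 makes the ideal the whole ring: the system is inconsistent.

First compute the reduced Gröbner basis of I by Buchberger's algorithm.
f_1 = x + 4y, LT = x.
f_2 = xy + 3x + y^2 - 2y, LT = xy.

S(f_1,f_2): lcm = xy. S = -3x + 3y^2 + 2y.
  reduce S modulo (f_1, f_2):
  remainder 3y^2 + 14y ≠ 0; add h_3 = 3y^2 + 14y to the basis.

The other S-polynomials (S(f_1,h_3), S(f_2,h_3)) all reduce to 0 modulo the current basis, so we have a Gröbner basis.
Inter-reduce: drop elements whose leading term is divisible by another's, tail-reduce, and make monic.
Reduced Gröbner basis: {x + 4y, y^2 + 14/3y}.
Label its elements g_1 = x + 4y, g_2 = y^2 + 14/3y.

Reduce p = -3x^2 + 2x - 216y + 3 modulo G:
  leading term x^2: subtract (-3x)·g_1 from -3x^2 + 2x - 216y + 3 → 12xy + 2x - 216y + 3
  leading term xy: subtract (12y)·g_1 from 12xy + 2x - 216y + 3 → 2x - 48y^2 - 216y + 3
  leading term x: subtract (2)·g_1 from 2x - 48y^2 - 216y + 3 → -48y^2 - 224y + 3
  leading term y^2: subtract (-48)·g_2 from -48y^2 - 224y + 3 → 3
  leading term 1: no divisor's leading term divides it; move 3 to the remainder.
  normal form = 3.
The normal form is nonzero, so p ∉ I. Since p minus its normal form lies in I, I + (p) = I + (r) where r = 3; decide whether this ideal is the whole ring.
Here r = 3 is a nonzero constant, hence a unit: 1 ∈ I + (p), the Gröbner basis of I + (p) is {1}, and the enlarged system has no common solution — adjoining p is inconsistent.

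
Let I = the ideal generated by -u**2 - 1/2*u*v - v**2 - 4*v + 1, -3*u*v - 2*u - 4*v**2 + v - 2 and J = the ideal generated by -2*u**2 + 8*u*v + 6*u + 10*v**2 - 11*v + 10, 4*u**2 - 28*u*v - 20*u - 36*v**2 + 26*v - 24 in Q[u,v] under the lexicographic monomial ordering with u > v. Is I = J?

No, the ideals differ.

For a fixed monomial order, each ideal has a unique reduced Gröbner basis; comparing bases decides equality.
Buchberger on the first generating set:
f_1 = -u**2 - 1/2*u*v - v**2 - 4*v + 1, LT = u**2.
f_2 = -3*u*v - 2*u - 4*v**2 + v - 2, LT = u*v.

S(f_1,f_2): lcm = u**2*v. S = -2/3*u**2 - 5/6*u*v**2 + 1/3*u*v - 2/3*u + v**3 + 4*v**2 - v.
  leading term u**2: subtract (2/3)·f_1 from -2/3*u**2 - 5/6*u*v**2 + 1/3*u*v - 2/3*u + v**3 + 4*v**2 - v → -5/6*u*v**2 + 2/3*u*v - 2/3*u + v**3 + 14/3*v**2 + 5/3*v - 2/3
  leading term u*v**2: subtract (5/18*v)·f_2 from -5/6*u*v**2 + 2/3*u*v - 2/3*u + v**3 + 14/3*v**2 + 5/3*v - 2/3 → 11/9*u*v - 2/3*u + 19/9*v**3 + 79/18*v**2 + 20/9*v - 2/3
  leading term u*v: subtract (-11/27)·f_2 from 11/9*u*v - 2/3*u + 19/9*v**3 + 79/18*v**2 + 20/9*v - 2/3 → -40/27*u + 19/9*v**3 + 149/54*v**2 + 71/27*v - 40/27
  leading term u: no divisor's leading term divides it; move -40/27*u to the remainder.
  leading term v**3: no divisor's leading term divides it; move 19/9*v**3 to the remainder.
  leading term v**2: no divisor's leading term divides it; move 149/54*v**2 to the remainder.
  leading term v: no divisor's leading term divides it; move 71/27*v to the remainder.
  leading term 1: no divisor's leading term divides it; move -40/27 to the remainder.
  remainder -40/27*u + 19/9*v**3 + 149/54*v**2 + 71/27*v - 40/27 ≠ 0; add g_3 = -40/27*u + 19/9*v**3 + 149/54*v**2 + 71/27*v - 40/27 to the basis.

S(f_1,g_3): lcm = u**2. S = 57/40*u*v**3 + 149/80*u*v**2 + 91/40*u*v - u + v**2 + 4*v - 1.
  leading term u*v**3: subtract (-19/40*v**2)·f_2 from 57/40*u*v**3 + 149/80*u*v**2 + 91/40*u*v - u + v**2 + 4*v - 1 → 73/80*u*v**2 + 91/40*u*v - u - 19/10*v**4 + 19/40*v**3 + 1/20*v**2 + 4*v - 1
  leading term u*v**2: subtract (-73/240*v)·f_2 from 73/80*u*v**2 + 91/40*u*v - u - 19/10*v**4 + 19/40*v**3 + 1/20*v**2 + 4*v - 1 → 5/3*u*v - u - 19/10*v**4 - 89/120*v**3 + 17/48*v**2 + 407/120*v - 1
  leading term u*v: subtract (-5/9)·f_2 from 5/3*u*v - u - 19/10*v**4 - 89/120*v**3 + 17/48*v**2 + 407/120*v - 1 → -19/9*u - 19/10*v**4 - 89/120*v**3 - 269/144*v**2 + 1421/360*v - 19/9
  leading term u: subtract (57/40)·g_3 from -19/9*u - 19/10*v**4 - 89/120*v**3 - 269/144*v**2 + 1421/360*v - 19/9 → -19/10*v**4 - 15/4*v**3 - 29/5*v**2 + 1/5*v
  leading term v**4: no divisor's leading term divides it; move -19/10*v**4 to the remainder.
  leading term v**3: no divisor's leading term divides it; move -15/4*v**3 to the remainder.
  leading term v**2: no divisor's leading term divides it; move -29/5*v**2 to the remainder.
  leading term v: no divisor's leading term divides it; move 1/5*v to the remainder.
  remainder -19/10*v**4 - 15/4*v**3 - 29/5*v**2 + 1/5*v ≠ 0; add g_4 = -19/10*v**4 - 15/4*v**3 - 29/5*v**2 + 1/5*v to the basis.

The other S-polynomials (S(f_2,g_3), S(f_1,g_4), S(f_2,g_4), S(g_3,g_4)) all reduce to 0 modulo the current basis, so we have a Gröbner basis.
Inter-reduce: drop elements whose leading term is divisible by another's, tail-reduce, and make monic.
Reduced Gröbner basis: {u - 57/40*v**3 - 149/80*v**2 - 71/40*v + 1, v**4 + 75/38*v**3 + 58/19*v**2 - 2/19*v}.

Buchberger on the second generating set:
h_1 = -2*u**2 + 8*u*v + 6*u + 10*v**2 - 11*v + 10, LT = u**2.
h_2 = 4*u**2 - 28*u*v - 20*u - 36*v**2 + 26*v - 24, LT = u**2.

S(h_1,h_2): lcm = u**2. S = 3*u*v + 2*u + 4*v**2 - v + 1.
  leading term u*v: no divisor's leading term divides it; move 3*u*v to the remainder.
  leading term u: no divisor's leading term divides it; move 2*u to the remainder.
  leading term v**2: no divisor's leading term divides it; move 4*v**2 to the remainder.
  leading term v: no divisor's leading term divides it; move -v to the remainder.
  leading term 1: no divisor's leading term divides it; move 1 to the remainder.
  remainder 3*u*v + 2*u + 4*v**2 - v + 1 ≠ 0; add k_3 = 3*u*v + 2*u + 4*v**2 - v + 1 to the basis.

S(h_1,k_3): lcm = u**2*v. S = -2/3*u**2 - 16/3*u*v**2 - 8/3*u*v - 1/3*u - 5*v**3 + 11/2*v**2 - 5*v.
  leading term u**2: subtract (1/3)·h_1 from -2/3*u**2 - 16/3*u*v**2 - 8/3*u*v - 1/3*u - 5*v**3 + 11/2*v**2 - 5*v → -16/3*u*v**2 - 16/3*u*v - 7/3*u - 5*v**3 + 13/6*v**2 - 4/3*v - 10/3
  leading term u*v**2: subtract (-16/9*v)·k_3 from -16/3*u*v**2 - 16/3*u*v - 7/3*u - 5*v**3 + 13/6*v**2 - 4/3*v - 10/3 → -16/9*u*v - 7/3*u + 19/9*v**3 + 7/18*v**2 + 4/9*v - 10/3
  leading term u*v: subtract (-16/27)·k_3 from -16/9*u*v - 7/3*u + 19/9*v**3 + 7/18*v**2 + 4/9*v - 10/3 → -31/27*u + 19/9*v**3 + 149/54*v**2 - 4/27*v - 74/27
  leading term u: no divisor's leading term divides it; move -31/27*u to the remainder.
  leading term v**3: no divisor's leading term divides it; move 19/9*v**3 to the remainder.
  leading term v**2: no divisor's leading term divides it; move 149/54*v**2 to the remainder.
  leading term v: no divisor's leading term divides it; move -4/27*v to the remainder.
  leading term 1: no divisor's leading term divides it; move -74/27 to the remainder.
  remainder -31/27*u + 19/9*v**3 + 149/54*v**2 - 4/27*v - 74/27 ≠ 0; add k_4 = -31/27*u + 19/9*v**3 + 149/54*v**2 - 4/27*v - 74/27 to the basis.

S(h_1,k_4): lcm = u**2. S = 57/31*u*v**3 + 149/62*u*v**2 - 128/31*u*v - 167/31*u - 5*v**2 + 11/2*v - 5.
  leading term u*v**3: subtract (19/31*v**2)·k_3 from 57/31*u*v**3 + 149/62*u*v**2 - 128/31*u*v - 167/31*u - 5*v**2 + 11/2*v - 5 → 73/62*u*v**2 - 128/31*u*v - 167/31*u - 76/31*v**4 + 19/31*v**3 - 174/31*v**2 + 11/2*v - 5
  leading term u*v**2: subtract (73/186*v)·k_3 from 73/62*u*v**2 - 128/31*u*v - 167/31*u - 76/31*v**4 + 19/31*v**3 - 174/31*v**2 + 11/2*v - 5 → -457/93*u*v - 167/31*u - 76/31*v**4 - 89/93*v**3 - 971/186*v**2 + 475/93*v - 5
  leading term u*v: subtract (-457/279)·k_3 from -457/93*u*v - 167/31*u - 76/31*v**4 - 89/93*v**3 - 971/186*v**2 + 475/93*v - 5 → -19/9*u - 76/31*v**4 - 89/93*v**3 + 743/558*v**2 + 968/279*v - 938/279
  leading term u: subtract (57/31)·k_4 from -19/9*u - 76/31*v**4 - 89/93*v**3 + 743/558*v**2 + 968/279*v - 938/279 → -76/31*v**4 - 150/31*v**3 - 116/31*v**2 + 116/31*v + 52/31
  leading term v**4: no divisor's leading term divides it; move -76/31*v**4 to the remainder.
  leading term v**3: no divisor's leading term divides it; move -150/31*v**3 to the remainder.
  leading term v**2: no divisor's leading term divides it; move -116/31*v**2 to the remainder.
  leading term v: no divisor's leading term divides it; move 116/31*v to the remainder.
  leading term 1: no divisor's leading term divides it; move 52/31 to the remainder.
  remainder -76/31*v**4 - 150/31*v**3 - 116/31*v**2 + 116/31*v + 52/31 ≠ 0; add k_5 = -76/31*v**4 - 150/31*v**3 - 116/31*v**2 + 116/31*v + 52/31 to the basis.

The other S-polynomials (S(h_2,k_3), S(h_2,k_4), S(k_3,k_4), S(h_1,k_5), S(h_2,k_5), S(k_3,k_5), S(k_4,k_5)) all reduce to 0 modulo the current basis, so we have a Gröbner basis.
Inter-reduce: drop elements whose leading term is divisible by another's, tail-reduce, and make monic.
Reduced Gröbner basis: {u - 57/31*v**3 - 149/62*v**2 + 4/31*v + 74/31, v**4 + 75/38*v**3 + 29/19*v**2 - 29/19*v - 13/19}.

Since the reduced bases disagree, the two ideals are not the same.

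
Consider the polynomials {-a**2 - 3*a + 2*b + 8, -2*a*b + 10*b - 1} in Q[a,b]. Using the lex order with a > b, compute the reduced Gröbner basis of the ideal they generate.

G = {a + 4*b**2 - 64*b + 8, b**3 - 16*b**2 + 13/4*b - 1/8}

f_1 = -a**2 - 3*a + 2*b + 8, LT = a**2.
f_2 = -2*a*b + 10*b - 1, LT = a*b.

S(f_1,f_2): lcm = a**2*b. S = 8*a*b - 1/2*a - 2*b**2 - 8*b.
  leading term a*b: subtract (-4)·f_2 from 8*a*b - 1/2*a - 2*b**2 - 8*b → -1/2*a - 2*b**2 + 32*b - 4
  leading term a: no divisor's leading term divides it; move -1/2*a to the remainder.
  leading term b**2: no divisor's leading term divides it; move -2*b**2 to the remainder.
  leading term b: no divisor's leading term divides it; move 32*b to the remainder.
  leading term 1: no divisor's leading term divides it; move -4 to the remainder.
  remainder -1/2*a - 2*b**2 + 32*b - 4 ≠ 0; add g_3 = -1/2*a - 2*b**2 + 32*b - 4 to the basis.

S(f_2,g_3): lcm = a*b. S = -4*b**3 + 64*b**2 - 13*b + 1/2.
  leading term b**3: no divisor's leading term divides it; move -4*b**3 to the remainder.
  leading term b**2: no divisor's leading term divides it; move 64*b**2 to the remainder.
  leading term b: no divisor's leading term divides it; move -13*b to the remainder.
  leading term 1: no divisor's leading term divides it; move 1/2 to the remainder.
  remainder -4*b**3 + 64*b**2 - 13*b + 1/2 ≠ 0; add g_4 = -4*b**3 + 64*b**2 - 13*b + 1/2 to the basis.

The other S-polynomials (S(f_1,g_3), S(f_1,g_4), S(f_2,g_4), S(g_3,g_4)) all reduce to 0 modulo the current basis, so we have a Gröbner basis.
Inter-reduce: drop elements whose leading term is divisible by another's, tail-reduce, and make monic.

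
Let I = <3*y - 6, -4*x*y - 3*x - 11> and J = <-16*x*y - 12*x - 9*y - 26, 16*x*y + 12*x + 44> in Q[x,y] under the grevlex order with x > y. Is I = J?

For a fixed monomial order, each ideal has a unique reduced Gröbner basis; comparing bases decides equality.
Buchberger on the first generating set:
f_1 = 3*y - 6, LT = y.
f_2 = -4*x*y - 3*x - 11, LT = x*y.

S(f_1,f_2): lcm = x*y. S = -11/4*x - 11/4.
  reduce S modulo (f_1, f_2):
  remainder -11/4*x - 11/4 ≠ 0; add g_3 = -11/4*x - 11/4 to the basis.

The other S-polynomials (S(f_1,g_3), S(f_2,g_3)) all reduce to 0 modulo the current basis, so we have a Gröbner basis.
Inter-reduce: drop elements whose leading term is divisible by another's, tail-reduce, and make monic.
Reduced Gröbner basis: {x + 1, y - 2}.

Buchberger on the second generating set:
h_1 = -16*x*y - 12*x - 9*y - 26, LT = x*y.
h_2 = 16*x*y + 12*x + 44, LT = x*y.

S(h_1,h_2): lcm = x*y. S = 9/16*y - 9/8.
  reduce S modulo (h_1, h_2):
  remainder 9/16*y - 9/8 ≠ 0; add k_3 = 9/16*y - 9/8 to the basis.

S(h_1,k_3): lcm = x*y. S = 11/4*x + 9/16*y + 13/8.
  reduce S modulo (h_1, h_2, k_3):
  remainder 11/4*x + 11/4 ≠ 0; add k_4 = 11/4*x + 11/4 to the basis.

The other S-polynomials (S(h_2,k_3), S(h_1,k_4), S(h_2,k_4), S(k_3,k_4)) all reduce to 0 modulo the current basis, so we have a Gröbner basis.
Inter-reduce: drop elements whose leading term is divisible by another's, tail-reduce, and make monic.
Reduced Gröbner basis: {x + 1, y - 2}.

The two bases agree; hence the ideals are identical.

Yes, the ideals are equal.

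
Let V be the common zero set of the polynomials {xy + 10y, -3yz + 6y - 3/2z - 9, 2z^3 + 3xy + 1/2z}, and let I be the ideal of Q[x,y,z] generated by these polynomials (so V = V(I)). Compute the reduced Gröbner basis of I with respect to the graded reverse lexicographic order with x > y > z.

f_1 = xy + 10y, LT = xy.
f_2 = -3yz + 6y - 3/2z - 9, LT = yz.
f_3 = 2z^3 + 3xy + 1/2z, LT = z^3.

S(f_1,f_2): lcm = xyz. S = 2xy - 1/2xz + 10yz - 3x.
  reduce S modulo (f_1, f_2, f_3):
  remainder -1/2xz - 3x - 5z - 30 ≠ 0; add g_4 = -1/2xz - 3x - 5z - 30 to the basis.

S(f_2,f_3): lcm = yz^3. S = -3/2xy^2 - 2yz^2 + 1/2z^3 - 1/4yz + 3z^2.
  reduce S modulo (f_1, f_2, f_3, g_4):
  remainder 15y^2 + 4z^2 - y + 8z + 51/4 ≠ 0; add g_5 = 15y^2 + 4z^2 - y + 8z + 51/4 to the basis.

S(f_3,g_4): lcm = xz^3. S = 3/2x^2y - 6xz^2 - 10z^3 + 1/4xz - 60z^2.
  reduce S modulo (f_1, f_2, f_3, g_4, g_5):
  remainder -435/2x - 2175 ≠ 0; add g_6 = -435/2x - 2175 to the basis.

The other S-polynomials (S(f_1,f_3), S(f_1,g_4), S(f_2,g_4), S(f_1,g_5), S(f_2,g_5), S(f_3,g_5), S(g_4,g_5), S(f_1,g_6), S(f_2,g_6), S(f_3,g_6), S(g_4,g_6), S(g_5,g_6)) all reduce to 0 modulo the current basis, so we have a Gröbner basis.
Inter-reduce: drop elements whose leading term is divisible by another's, tail-reduce, and make monic.

G = {z^3 - 15y + 1/4z, y^2 + 4/15z^2 - 1/15y + 8/15z + 17/20, yz - 2y + 1/2z + 3, x + 10}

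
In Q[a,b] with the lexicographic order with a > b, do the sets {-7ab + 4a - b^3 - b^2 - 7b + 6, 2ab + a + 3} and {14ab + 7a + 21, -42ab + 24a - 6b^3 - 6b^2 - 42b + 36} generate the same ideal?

Yes, the ideals are equal.

Two ideals are equal iff their reduced Gröbner bases coincide (the reduced basis is unique for a fixed ordering).
Buchberger on the first generating set:
f_1 = -7ab + 4a - b^3 - b^2 - 7b + 6, LT = ab.
f_2 = 2ab + a + 3, LT = ab.

S(f_1,f_2): lcm = ab. S = -15/14a + 1/7b^3 + 1/7b^2 + b - 33/14.
  leading term a: no divisor's leading term divides it; move -15/14a to the remainder.
  leading term b^3: no divisor's leading term divides it; move 1/7b^3 to the remainder.
  leading term b^2: no divisor's leading term divides it; move 1/7b^2 to the remainder.
  leading term b: no divisor's leading term divides it; move b to the remainder.
  leading term 1: no divisor's leading term divides it; move -33/14 to the remainder.
  remainder -15/14a + 1/7b^3 + 1/7b^2 + b - 33/14 ≠ 0; add g_3 = -15/14a + 1/7b^3 + 1/7b^2 + b - 33/14 to the basis.

S(f_1,g_3): lcm = ab. S = -4/7a + 2/15b^4 + 29/105b^3 + 113/105b^2 - 6/5b - 6/7.
  leading term a: subtract (8/15)·g_3 from -4/7a + 2/15b^4 + 29/105b^3 + 113/105b^2 - 6/5b - 6/7 → 2/15b^4 + 1/5b^3 + b^2 - 26/15b + 2/5
  leading term b^4: no divisor's leading term divides it; move 2/15b^4 to the remainder.
  leading term b^3: no divisor's leading term divides it; move 1/5b^3 to the remainder.
  leading term b^2: no divisor's leading term divides it; move b^2 to the remainder.
  leading term b: no divisor's leading term divides it; move -26/15b to the remainder.
  leading term 1: no divisor's leading term divides it; move 2/5 to the remainder.
  remainder 2/15b^4 + 1/5b^3 + b^2 - 26/15b + 2/5 ≠ 0; add g_4 = 2/15b^4 + 1/5b^3 + b^2 - 26/15b + 2/5 to the basis.

The other S-polynomials (S(f_2,g_3), S(f_1,g_4), S(f_2,g_4), S(g_3,g_4)) all reduce to 0 modulo the current basis, so we have a Gröbner basis.
Inter-reduce: drop elements whose leading term is divisible by another's, tail-reduce, and make monic.
Reduced Gröbner basis: {a - 2/15b^3 - 2/15b^2 - 14/15b + 11/5, b^4 + 3/2b^3 + 15/2b^2 - 13b + 3}.

Buchberger on the second generating set:
h_1 = 14ab + 7a + 21, LT = ab.
h_2 = -42ab + 24a - 6b^3 - 6b^2 - 42b + 36, LT = ab.

S(h_1,h_2): lcm = ab. S = 15/14a - 1/7b^3 - 1/7b^2 - b + 33/14.
  leading term a: no divisor's leading term divides it; move 15/14a to the remainder.
  leading term b^3: no divisor's leading term divides it; move -1/7b^3 to the remainder.
  leading term b^2: no divisor's leading term divides it; move -1/7b^2 to the remainder.
  leading term b: no divisor's leading term divides it; move -b to the remainder.
  leading term 1: no divisor's leading term divides it; move 33/14 to the remainder.
  remainder 15/14a - 1/7b^3 - 1/7b^2 - b + 33/14 ≠ 0; add k_3 = 15/14a - 1/7b^3 - 1/7b^2 - b + 33/14 to the basis.

S(h_1,k_3): lcm = ab. S = 1/2a + 2/15b^4 + 2/15b^3 + 14/15b^2 - 11/5b + 3/2.
  leading term a: subtract (7/15)·k_3 from 1/2a + 2/15b^4 + 2/15b^3 + 14/15b^2 - 11/5b + 3/2 → 2/15b^4 + 1/5b^3 + b^2 - 26/15b + 2/5
  leading term b^4: no divisor's leading term divides it; move 2/15b^4 to the remainder.
  leading term b^3: no divisor's leading term divides it; move 1/5b^3 to the remainder.
  leading term b^2: no divisor's leading term divides it; move b^2 to the remainder.
  leading term b: no divisor's leading term divides it; move -26/15b to the remainder.
  leading term 1: no divisor's leading term divides it; move 2/5 to the remainder.
  remainder 2/15b^4 + 1/5b^3 + b^2 - 26/15b + 2/5 ≠ 0; add k_4 = 2/15b^4 + 1/5b^3 + b^2 - 26/15b + 2/5 to the basis.

The other S-polynomials (S(h_2,k_3), S(h_1,k_4), S(h_2,k_4), S(k_3,k_4)) all reduce to 0 modulo the current basis, so we have a Gröbner basis.
Inter-reduce: drop elements whose leading term is divisible by another's, tail-reduce, and make monic.
Reduced Gröbner basis: {a - 2/15b^3 - 2/15b^2 - 14/15b + 11/5, b^4 + 3/2b^3 + 15/2b^2 - 13b + 3}.

The two bases agree; hence the ideals are identical.
The same test decides containment: I ⊆ J iff every generator of I reduces to 0 modulo a Gröbner basis of J.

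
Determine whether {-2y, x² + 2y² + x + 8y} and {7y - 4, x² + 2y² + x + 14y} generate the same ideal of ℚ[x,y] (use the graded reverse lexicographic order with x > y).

No, the ideals differ.

Equality of ideals is decidable: compute both reduced Gröbner bases (unique for the ordering) and check whether they agree.
Buchberger on the first generating set:
f_1 = -2y, LT = y.
f_2 = x² + 2y² + x + 8y, LT = x².

The S-polynomials (S(f_1,f_2)) all reduce to 0 modulo the current basis, so we have a Gröbner basis.
Inter-reduce: drop elements whose leading term is divisible by another's, tail-reduce, and make monic.
Reduced Gröbner basis: {x² + x, y}.

Buchberger on the second generating set:
h_1 = 7y - 4, LT = y.
h_2 = x² + 2y² + x + 14y, LT = x².

The S-polynomials (S(h_1,h_2)) all reduce to 0 modulo the current basis, so we have a Gröbner basis.
Inter-reduce: drop elements whose leading term is divisible by another's, tail-reduce, and make monic.
Reduced Gröbner basis: {x² + x + 424/49, y - 4/7}.

Since the reduced bases disagree, the two ideals are not the same.
The same test decides containment: I ⊆ J iff every generator of I reduces to 0 modulo a Gröbner basis of J.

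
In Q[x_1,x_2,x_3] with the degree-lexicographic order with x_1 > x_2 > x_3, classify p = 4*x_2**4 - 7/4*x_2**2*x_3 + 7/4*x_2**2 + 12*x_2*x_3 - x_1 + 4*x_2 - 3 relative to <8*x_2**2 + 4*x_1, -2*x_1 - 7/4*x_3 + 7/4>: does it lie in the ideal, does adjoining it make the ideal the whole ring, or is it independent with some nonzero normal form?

First compute the reduced Gröbner basis of I by Buchberger's algorithm.
f_1 = 8*x_2**2 + 4*x_1, LT = x_2**2.
f_2 = -2*x_1 - 7/4*x_3 + 7/4, LT = x_1.

The S-polynomials (S(f_1,f_2)) all reduce to 0 modulo the current basis, so we have a Gröbner basis.
Inter-reduce: drop elements whose leading term is divisible by another's, tail-reduce, and make monic.
Reduced Gröbner basis: {x_2**2 - 7/16*x_3 + 7/16, x_1 + 7/8*x_3 - 7/8}.
Label its elements g_1 = x_2**2 - 7/16*x_3 + 7/16, g_2 = x_1 + 7/8*x_3 - 7/8.

Reduce p = 4*x_2**4 - 7/4*x_2**2*x_3 + 7/4*x_2**2 + 12*x_2*x_3 - x_1 + 4*x_2 - 3 modulo G:
  leading term x_2**4: subtract (4*x_2**2)·g_1 from 4*x_2**4 - 7/4*x_2**2*x_3 + 7/4*x_2**2 + 12*x_2*x_3 - x_1 + 4*x_2 - 3 → 12*x_2*x_3 - x_1 + 4*x_2 - 3
  leading term x_2*x_3: no divisor's leading term divides it; move 12*x_2*x_3 to the remainder.
  leading term x_1: subtract (-1)·g_2 from -x_1 + 4*x_2 - 3 → 4*x_2 + 7/8*x_3 - 31/8
  leading term x_2: no divisor's leading term divides it; move 4*x_2 to the remainder.
  leading term x_3: no divisor's leading term divides it; move 7/8*x_3 to the remainder.
  leading term 1: no divisor's leading term divides it; move -31/8 to the remainder.
  normal form = 12*x_2*x_3 + 4*x_2 + 7/8*x_3 - 31/8.
The normal form is nonzero, so p ∉ I. Since p minus its normal form lies in I, I + (p) = I + (r) where r = 12*x_2*x_3 + 4*x_2 + 7/8*x_3 - 31/8; decide whether this ideal is the whole ring.
Run Buchberger on G together with r (pairs among the g_i already reduce to 0 since G is a Gröbner basis):
g_1 = x_2**2 - 7/16*x_3 + 7/16, LT = x_2**2.
g_2 = x_1 + 7/8*x_3 - 7/8, LT = x_1.
r = 12*x_2*x_3 + 4*x_2 + 7/8*x_3 - 31/8, LT = x_2*x_3.

S(g_1,r): lcm = x_2**2*x_3. S = -1/3*x_2**2 - 7/96*x_2*x_3 - 7/16*x_3**2 + 31/96*x_2 + 7/16*x_3.
  leading term x_2**2: subtract (-1/3)·g_1 from -1/3*x_2**2 - 7/96*x_2*x_3 - 7/16*x_3**2 + 31/96*x_2 + 7/16*x_3 → -7/96*x_2*x_3 - 7/16*x_3**2 + 31/96*x_2 + 7/24*x_3 + 7/48
  leading term x_2*x_3: subtract (-7/1152)·r from -7/96*x_2*x_3 - 7/16*x_3**2 + 31/96*x_2 + 7/24*x_3 + 7/48 → -7/16*x_3**2 + 25/72*x_2 + 2737/9216*x_3 + 1127/9216
  leading term x_3**2: no divisor's leading term divides it; move -7/16*x_3**2 to the remainder.
  leading term x_2: no divisor's leading term divides it; move 25/72*x_2 to the remainder.
  leading term x_3: no divisor's leading term divides it; move 2737/9216*x_3 to the remainder.
  leading term 1: no divisor's leading term divides it; move 1127/9216 to the remainder.
  remainder -7/16*x_3**2 + 25/72*x_2 + 2737/9216*x_3 + 1127/9216 ≠ 0; add m_4 = -7/16*x_3**2 + 25/72*x_2 + 2737/9216*x_3 + 1127/9216 to the basis.

The other S-polynomials (S(g_1,g_2), S(g_2,r), S(g_1,m_4), S(g_2,m_4), S(r,m_4)) all reduce to 0 modulo the current basis, so we have a Gröbner basis.
Inter-reduce: drop elements whose leading term is divisible by another's, tail-reduce, and make monic.
Reduced Gröbner basis: {x_2**2 - 7/16*x_3 + 7/16, x_2*x_3 + 1/3*x_2 + 7/96*x_3 - 31/96, x_3**2 - 50/63*x_2 - 391/576*x_3 - 161/576, x_1 + 7/8*x_3 - 7/8}.
The reduced Gröbner basis of I + (p) is {x_2**2 - 7/16*x_3 + 7/16, x_2*x_3 + 1/3*x_2 + 7/96*x_3 - 31/96, x_3**2 - 50/63*x_2 - 391/576*x_3 - 161/576, x_1 + 7/8*x_3 - 7/8} ≠ {1}, a proper ideal, so the enlarged system stays consistent: p is independent of I, with normal form 12*x_2*x_3 + 4*x_2 + 7/8*x_3 - 31/8.

4*x_2**4 - 7/4*x_2**2*x_3 + 7/4*x_2**2 + 12*x_2*x_3 - x_1 + 4*x_2 - 3 is independent of I; its normal form modulo I is 12*x_2*x_3 + 4*x_2 + 7/8*x_3 - 31/8.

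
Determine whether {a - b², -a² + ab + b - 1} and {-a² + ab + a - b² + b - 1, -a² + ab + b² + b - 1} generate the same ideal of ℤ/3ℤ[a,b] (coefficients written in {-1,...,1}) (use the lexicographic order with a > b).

No, the ideals differ.

Since reduced Gröbner bases are canonical representatives of ideals under a given ordering, it suffices to compute and compare them.
Buchberger on the first generating set:
f_1 = a - b², LT = a.
f_2 = -a² + ab + b - 1, LT = a².

S(f_1,f_2): lcm = a². S = -ab² + ab + b - 1.
  leading term ab²: subtract (-b²)·f_1 from -ab² + ab + b - 1 → ab - b⁴ + b - 1
  leading term ab: subtract (b)·f_1 from ab - b⁴ + b - 1 → -b⁴ + b³ + b - 1
  leading term b⁴: no divisor's leading term divides it; move -b⁴ to the remainder.
  leading term b³: no divisor's leading term divides it; move b³ to the remainder.
  leading term b: no divisor's leading term divides it; move b to the remainder.
  leading term 1: no divisor's leading term divides it; move -1 to the remainder.
  remainder -b⁴ + b³ + b - 1 ≠ 0; add g_3 = -b⁴ + b³ + b - 1 to the basis.

The other S-polynomials (S(f_1,g_3), S(f_2,g_3)) all reduce to 0 modulo the current basis, so we have a Gröbner basis.
Inter-reduce: drop elements whose leading term is divisible by another's, tail-reduce, and make monic.
Reduced Gröbner basis: {a - b², b⁴ - b³ - b + 1}.

Buchberger on the second generating set:
h_1 = -a² + ab + a - b² + b - 1, LT = a².
h_2 = -a² + ab + b² + b - 1, LT = a².

S(h_1,h_2): lcm = a². S = -a - b².
  leading term a: no divisor's leading term divides it; move -a to the remainder.
  leading term b²: no divisor's leading term divides it; move -b² to the remainder.
  remainder -a - b² ≠ 0; add k_3 = -a - b² to the basis.

S(h_1,k_3): lcm = a². S = -ab² - ab - a + b² - b + 1.
  leading term ab²: subtract (b²)·k_3 from -ab² - ab - a + b² - b + 1 → -ab - a + b⁴ + b² - b + 1
  leading term ab: subtract (b)·k_3 from -ab - a + b⁴ + b² - b + 1 → -a + b⁴ + b³ + b² - b + 1
  leading term a: subtract (1)·k_3 from -a + b⁴ + b³ + b² - b + 1 → b⁴ + b³ - b² - b + 1
  leading term b⁴: no divisor's leading term divides it; move b⁴ to the remainder.
  leading term b³: no divisor's leading term divides it; move b³ to the remainder.
  leading term b²: no divisor's leading term divides it; move -b² to the remainder.
  leading term b: no divisor's leading term divides it; move -b to the remainder.
  leading term 1: no divisor's leading term divides it; move 1 to the remainder.
  remainder b⁴ + b³ - b² - b + 1 ≠ 0; add k_4 = b⁴ + b³ - b² - b + 1 to the basis.

The other S-polynomials (S(h_2,k_3), S(h_1,k_4), S(h_2,k_4), S(k_3,k_4)) all reduce to 0 modulo the current basis, so we have a Gröbner basis.
Inter-reduce: drop elements whose leading term is divisible by another's, tail-reduce, and make monic.
Reduced Gröbner basis: {a + b², b⁴ + b³ - b² - b + 1}.

The bases are distinct; the ideals are different.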